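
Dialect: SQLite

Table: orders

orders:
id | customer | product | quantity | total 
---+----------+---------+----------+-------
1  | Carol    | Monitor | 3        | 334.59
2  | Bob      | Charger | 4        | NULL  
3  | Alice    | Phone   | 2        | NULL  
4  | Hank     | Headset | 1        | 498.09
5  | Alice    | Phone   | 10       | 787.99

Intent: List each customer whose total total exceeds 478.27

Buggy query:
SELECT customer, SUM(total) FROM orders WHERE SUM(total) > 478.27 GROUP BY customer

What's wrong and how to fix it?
Bug: SUM(total) is an aggregate, but WHERE filters rows before aggregation

Fix: Use HAVING (which filters groups after aggregation) instead of WHERE

Corrected query:
SELECT customer, SUM(total) FROM orders GROUP BY customer HAVING SUM(total) > 478.27

Result:
customer | SUM(total)
---------+-----------
Alice    | 787.99    
Hank     | 498.09    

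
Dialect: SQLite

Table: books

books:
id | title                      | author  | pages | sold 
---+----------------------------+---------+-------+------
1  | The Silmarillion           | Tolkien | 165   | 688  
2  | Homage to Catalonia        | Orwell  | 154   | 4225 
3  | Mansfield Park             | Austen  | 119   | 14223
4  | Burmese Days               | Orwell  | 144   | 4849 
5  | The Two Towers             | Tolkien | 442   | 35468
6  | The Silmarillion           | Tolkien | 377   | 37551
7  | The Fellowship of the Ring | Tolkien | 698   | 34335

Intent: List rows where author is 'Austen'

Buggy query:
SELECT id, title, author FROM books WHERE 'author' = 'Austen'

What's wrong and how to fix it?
Bug: Single quotes denote string literals in SQL; the column name is being compared as a constant string

Fix: Remove the quotes around the column name (or use double quotes for an identifier)

Corrected query:
SELECT id, title, author FROM books WHERE author = 'Austen'

Result:
id | title          | author
---+----------------+-------
3  | Mansfield Park | Austen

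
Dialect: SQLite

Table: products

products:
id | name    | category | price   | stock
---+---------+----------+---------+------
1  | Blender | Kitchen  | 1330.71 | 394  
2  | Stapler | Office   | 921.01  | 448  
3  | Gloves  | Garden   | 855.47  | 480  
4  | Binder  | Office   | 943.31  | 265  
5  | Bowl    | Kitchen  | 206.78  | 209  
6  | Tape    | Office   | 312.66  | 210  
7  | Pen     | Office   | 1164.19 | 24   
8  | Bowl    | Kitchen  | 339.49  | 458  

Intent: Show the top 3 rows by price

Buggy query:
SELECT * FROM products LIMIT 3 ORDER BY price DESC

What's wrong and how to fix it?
Bug: ORDER BY cannot follow LIMIT; LIMIT is the final clause

Fix: Swap the clauses: ORDER BY first, then LIMIT

Corrected query:
SELECT * FROM products ORDER BY price DESC LIMIT 3

Result:
id | name    | category | price   | stock
---+---------+----------+---------+------
1  | Blender | Kitchen  | 1330.71 | 394  
7  | Pen     | Office   | 1164.19 | 24   
4  | Binder  | Office   | 943.31  | 265  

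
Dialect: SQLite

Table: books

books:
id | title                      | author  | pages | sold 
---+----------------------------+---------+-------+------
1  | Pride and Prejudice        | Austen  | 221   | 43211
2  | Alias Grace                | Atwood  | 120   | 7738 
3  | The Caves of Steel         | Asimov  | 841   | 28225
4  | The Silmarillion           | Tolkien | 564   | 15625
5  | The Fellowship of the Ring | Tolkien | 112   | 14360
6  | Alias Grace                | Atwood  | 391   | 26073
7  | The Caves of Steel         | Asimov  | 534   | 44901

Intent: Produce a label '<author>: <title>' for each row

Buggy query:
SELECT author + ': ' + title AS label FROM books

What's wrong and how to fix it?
Bug: SQLite uses || for string concatenation; + coerces text to numbers (yielding 0)

Fix: Replace + with || to concatenate text

Corrected query:
SELECT author || ': ' || title AS label FROM books

Result:
label                              
-----------------------------------
Austen: Pride and Prejudice        
Atwood: Alias Grace                
Asimov: The Caves of Steel         
Tolkien: The Silmarillion          
Tolkien: The Fellowship of the Ring
Atwood: Alias Grace                
Asimov: The Caves of Steel         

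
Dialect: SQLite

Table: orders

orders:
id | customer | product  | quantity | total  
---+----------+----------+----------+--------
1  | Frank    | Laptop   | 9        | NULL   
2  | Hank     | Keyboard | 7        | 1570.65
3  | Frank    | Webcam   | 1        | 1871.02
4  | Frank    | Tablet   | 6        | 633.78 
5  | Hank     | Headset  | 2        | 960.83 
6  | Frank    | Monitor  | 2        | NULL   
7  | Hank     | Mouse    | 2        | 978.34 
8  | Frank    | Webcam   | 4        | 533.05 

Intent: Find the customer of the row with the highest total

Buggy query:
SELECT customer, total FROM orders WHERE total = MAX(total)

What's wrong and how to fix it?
Bug: MAX(total) is an aggregate and cannot be used directly in WHERE

Fix: Wrap MAX in a scalar subquery so WHERE compares against a single value

Corrected query:
SELECT customer, total FROM orders WHERE total = (SELECT MAX(total) FROM orders)

Result:
customer | total  
---------+--------
Frank    | 1871.02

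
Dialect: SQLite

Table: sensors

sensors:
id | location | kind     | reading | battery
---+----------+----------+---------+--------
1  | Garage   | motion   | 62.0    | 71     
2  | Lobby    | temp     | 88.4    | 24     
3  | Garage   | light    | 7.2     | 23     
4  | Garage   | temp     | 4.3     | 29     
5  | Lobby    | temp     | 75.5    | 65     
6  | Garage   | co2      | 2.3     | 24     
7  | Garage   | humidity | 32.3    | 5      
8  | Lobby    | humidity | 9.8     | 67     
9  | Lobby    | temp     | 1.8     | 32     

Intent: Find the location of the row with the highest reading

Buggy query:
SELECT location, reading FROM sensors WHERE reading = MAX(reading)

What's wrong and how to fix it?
Bug: MAX(reading) is an aggregate and cannot be used directly in WHERE

Fix: Use a subquery: WHERE reading = (SELECT MAX(reading) FROM sensors)

Corrected query:
SELECT location, reading FROM sensors WHERE reading = (SELECT MAX(reading) FROM sensors)

Result:
location | reading
---------+--------
Lobby    | 88.4   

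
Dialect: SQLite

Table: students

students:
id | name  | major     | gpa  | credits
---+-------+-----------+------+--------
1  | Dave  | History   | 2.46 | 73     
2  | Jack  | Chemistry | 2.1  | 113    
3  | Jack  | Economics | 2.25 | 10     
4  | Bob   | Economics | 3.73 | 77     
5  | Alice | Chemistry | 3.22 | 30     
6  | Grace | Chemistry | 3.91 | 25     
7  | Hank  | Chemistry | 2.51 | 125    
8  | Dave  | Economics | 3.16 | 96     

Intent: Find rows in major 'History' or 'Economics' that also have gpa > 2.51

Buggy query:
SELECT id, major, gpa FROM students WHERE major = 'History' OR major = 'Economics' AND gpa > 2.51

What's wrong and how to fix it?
Bug: AND binds tighter than OR, so this parses as major = 'History' OR (major = 'Economics' AND gpa > 2.51)

Fix: Group the OR with parentheses (or use IN), then AND the threshold

Corrected query:
SELECT id, major, gpa FROM students WHERE (major = 'History' OR major = 'Economics') AND gpa > 2.51

Result:
id | major     | gpa 
---+-----------+-----
4  | Economics | 3.73
8  | Economics | 3.16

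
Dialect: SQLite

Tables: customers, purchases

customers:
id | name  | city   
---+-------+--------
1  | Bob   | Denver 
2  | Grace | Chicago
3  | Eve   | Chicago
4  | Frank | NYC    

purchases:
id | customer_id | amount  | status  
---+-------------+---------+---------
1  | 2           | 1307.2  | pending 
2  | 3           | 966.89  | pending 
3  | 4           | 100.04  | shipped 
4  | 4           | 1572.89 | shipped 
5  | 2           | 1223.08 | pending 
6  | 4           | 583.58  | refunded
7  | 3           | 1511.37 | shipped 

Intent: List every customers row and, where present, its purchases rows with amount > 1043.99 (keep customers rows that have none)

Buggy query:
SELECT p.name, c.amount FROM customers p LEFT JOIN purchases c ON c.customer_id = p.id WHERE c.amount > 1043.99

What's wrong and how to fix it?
Bug: A WHERE condition on the right-hand table after LEFT JOIN drops unmatched parents

Fix: Put 'c.amount > 1043.99' in the JOIN's ON clause instead of WHERE

Corrected query:
SELECT p.name, c.amount FROM customers p LEFT JOIN purchases c ON c.customer_id = p.id AND c.amount > 1043.99

Result:
name  | amount 
------+--------
Bob   | NULL   
Grace | 1223.08
Grace | 1307.2 
Eve   | 1511.37
Frank | 1572.89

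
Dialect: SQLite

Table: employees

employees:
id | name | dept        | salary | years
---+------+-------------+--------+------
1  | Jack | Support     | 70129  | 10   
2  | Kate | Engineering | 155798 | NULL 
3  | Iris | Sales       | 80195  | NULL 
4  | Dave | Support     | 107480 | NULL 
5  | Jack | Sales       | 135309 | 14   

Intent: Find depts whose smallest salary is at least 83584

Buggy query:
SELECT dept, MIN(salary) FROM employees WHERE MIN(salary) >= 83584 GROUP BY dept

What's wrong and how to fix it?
Bug: MIN() in WHERE is a misuse of aggregate

Fix: Replace WHERE with HAVING after the GROUP BY

Corrected query:
SELECT dept, MIN(salary) FROM employees GROUP BY dept HAVING MIN(salary) >= 83584

Result:
dept        | MIN(salary)
------------+------------
Engineering | 155798     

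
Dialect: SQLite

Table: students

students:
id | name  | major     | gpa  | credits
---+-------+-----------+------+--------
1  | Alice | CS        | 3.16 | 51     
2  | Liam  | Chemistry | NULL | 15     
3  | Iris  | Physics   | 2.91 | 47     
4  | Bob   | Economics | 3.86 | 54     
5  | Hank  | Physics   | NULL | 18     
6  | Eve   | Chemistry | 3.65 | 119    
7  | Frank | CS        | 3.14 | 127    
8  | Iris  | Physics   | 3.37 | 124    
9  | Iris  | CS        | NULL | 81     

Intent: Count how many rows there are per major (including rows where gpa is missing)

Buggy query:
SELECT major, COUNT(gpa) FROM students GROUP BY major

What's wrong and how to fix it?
Bug: COUNT(gpa) skips NULLs, so groups with missing gpa are undercounted

Fix: Replace COUNT(gpa) with COUNT(*)

Corrected query:
SELECT major, COUNT(*) FROM students GROUP BY major

Result:
major     | COUNT(*)
----------+---------
CS        | 3       
Chemistry | 2       
Economics | 1       
Physics   | 3       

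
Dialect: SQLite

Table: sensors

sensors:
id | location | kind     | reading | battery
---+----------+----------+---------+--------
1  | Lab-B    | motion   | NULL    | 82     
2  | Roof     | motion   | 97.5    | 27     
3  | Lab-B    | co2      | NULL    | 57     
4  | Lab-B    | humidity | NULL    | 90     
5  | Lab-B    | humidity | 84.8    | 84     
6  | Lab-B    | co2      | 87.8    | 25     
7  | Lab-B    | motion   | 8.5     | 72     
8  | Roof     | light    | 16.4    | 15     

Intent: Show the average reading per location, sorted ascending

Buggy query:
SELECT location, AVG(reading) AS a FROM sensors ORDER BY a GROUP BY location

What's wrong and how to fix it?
Bug: ORDER BY appears before GROUP BY; SQL clause order requires GROUP BY first

Fix: Move ORDER BY to the end, after GROUP BY

Corrected query:
SELECT location, AVG(reading) AS a FROM sensors GROUP BY location ORDER BY a

Result:
location | a        
---------+----------
Roof     | 56.95    
Lab-B    | 60.366667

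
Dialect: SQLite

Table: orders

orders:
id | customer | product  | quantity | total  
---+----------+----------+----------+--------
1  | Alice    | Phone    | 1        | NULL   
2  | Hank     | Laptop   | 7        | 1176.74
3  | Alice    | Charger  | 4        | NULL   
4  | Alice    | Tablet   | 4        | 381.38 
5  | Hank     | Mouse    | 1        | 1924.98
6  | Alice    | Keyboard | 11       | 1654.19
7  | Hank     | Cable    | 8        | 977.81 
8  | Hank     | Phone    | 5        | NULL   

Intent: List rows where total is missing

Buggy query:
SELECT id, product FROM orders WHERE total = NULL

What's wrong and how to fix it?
Bug: '= NULL' is always unknown in SQL three-valued logic, so no rows match

Fix: Use IS NULL to test for NULL

Corrected query:
SELECT id, product FROM orders WHERE total IS NULL

Result:
id | product
---+--------
1  | Phone  
3  | Charger
8  | Phone  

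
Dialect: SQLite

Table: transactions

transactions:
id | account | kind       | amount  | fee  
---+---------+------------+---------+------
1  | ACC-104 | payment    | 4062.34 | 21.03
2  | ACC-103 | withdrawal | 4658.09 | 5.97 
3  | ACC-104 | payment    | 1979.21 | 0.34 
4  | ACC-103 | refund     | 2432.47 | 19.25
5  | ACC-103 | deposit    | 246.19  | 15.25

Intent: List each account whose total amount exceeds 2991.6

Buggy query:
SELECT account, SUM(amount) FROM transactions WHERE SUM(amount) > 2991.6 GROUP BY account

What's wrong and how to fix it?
Bug: SUM(amount) is an aggregate, but WHERE filters rows before aggregation

Fix: Move the aggregate condition to a HAVING clause

Corrected query:
SELECT account, SUM(amount) FROM transactions GROUP BY account HAVING SUM(amount) > 2991.6

Result:
account | SUM(amount)
--------+------------
ACC-103 | 7336.75    
ACC-104 | 6041.55    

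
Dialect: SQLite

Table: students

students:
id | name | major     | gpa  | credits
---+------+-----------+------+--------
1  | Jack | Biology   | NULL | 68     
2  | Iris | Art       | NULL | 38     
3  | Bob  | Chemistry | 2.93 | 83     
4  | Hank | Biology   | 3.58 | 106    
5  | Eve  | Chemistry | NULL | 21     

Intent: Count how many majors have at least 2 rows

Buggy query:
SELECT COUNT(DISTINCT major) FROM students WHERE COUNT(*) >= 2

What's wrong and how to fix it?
Bug: WHERE filters individual rows, not groups, so a group-level COUNT is invalid there

Fix: Use a subquery that GROUPs and filters with HAVING, then count its rows

Corrected query:
SELECT COUNT(*) FROM (SELECT major FROM students GROUP BY major HAVING COUNT(*) >= 2)

Result:
COUNT(*)
--------
2       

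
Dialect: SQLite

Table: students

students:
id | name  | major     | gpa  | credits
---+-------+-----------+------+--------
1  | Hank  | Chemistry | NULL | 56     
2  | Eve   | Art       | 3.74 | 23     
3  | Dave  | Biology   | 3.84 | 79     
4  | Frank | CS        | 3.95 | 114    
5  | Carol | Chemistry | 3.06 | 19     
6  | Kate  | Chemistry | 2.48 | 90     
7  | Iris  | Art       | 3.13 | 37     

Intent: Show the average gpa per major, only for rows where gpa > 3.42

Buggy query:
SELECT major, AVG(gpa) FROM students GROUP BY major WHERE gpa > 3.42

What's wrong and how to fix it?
Bug: WHERE cannot follow GROUP BY

Fix: Move the WHERE clause before GROUP BY

Corrected query:
SELECT major, AVG(gpa) FROM students WHERE gpa > 3.42 GROUP BY major

Result:
major   | AVG(gpa)
--------+---------
Art     | 3.74    
Biology | 3.84    
CS      | 3.95    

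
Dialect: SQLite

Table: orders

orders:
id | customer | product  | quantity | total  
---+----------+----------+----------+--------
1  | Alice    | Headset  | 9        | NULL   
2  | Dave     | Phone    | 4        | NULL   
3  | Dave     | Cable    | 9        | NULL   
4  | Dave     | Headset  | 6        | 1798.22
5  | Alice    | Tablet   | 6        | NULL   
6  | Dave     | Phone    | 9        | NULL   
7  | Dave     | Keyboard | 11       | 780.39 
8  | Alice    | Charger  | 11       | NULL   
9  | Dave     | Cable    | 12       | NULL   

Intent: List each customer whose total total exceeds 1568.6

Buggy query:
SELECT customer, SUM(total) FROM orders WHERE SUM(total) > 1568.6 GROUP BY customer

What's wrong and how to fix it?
Bug: WHERE runs before GROUP BY, so aggregates aren't available there

Fix: Move the aggregate condition to a HAVING clause

Corrected query:
SELECT customer, SUM(total) FROM orders GROUP BY customer HAVING SUM(total) > 1568.6

Result:
customer | SUM(total)
---------+-----------
Dave     | 2578.61   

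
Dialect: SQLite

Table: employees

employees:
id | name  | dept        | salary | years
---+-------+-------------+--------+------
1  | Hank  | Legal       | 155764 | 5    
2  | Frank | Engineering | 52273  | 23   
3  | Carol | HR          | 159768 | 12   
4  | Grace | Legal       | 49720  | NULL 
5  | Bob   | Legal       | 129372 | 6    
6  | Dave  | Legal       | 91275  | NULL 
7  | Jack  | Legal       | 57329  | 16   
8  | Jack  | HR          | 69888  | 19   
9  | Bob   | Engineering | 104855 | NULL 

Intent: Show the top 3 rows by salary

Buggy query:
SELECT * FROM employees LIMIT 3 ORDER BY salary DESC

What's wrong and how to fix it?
Bug: ORDER BY cannot follow LIMIT; LIMIT is the final clause

Fix: Swap the clauses: ORDER BY first, then LIMIT

Corrected query:
SELECT * FROM employees ORDER BY salary DESC LIMIT 3

Result:
id | name  | dept  | salary | years
---+-------+-------+--------+------
3  | Carol | HR    | 159768 | 12   
1  | Hank  | Legal | 155764 | 5    
5  | Bob   | Legal | 129372 | 6    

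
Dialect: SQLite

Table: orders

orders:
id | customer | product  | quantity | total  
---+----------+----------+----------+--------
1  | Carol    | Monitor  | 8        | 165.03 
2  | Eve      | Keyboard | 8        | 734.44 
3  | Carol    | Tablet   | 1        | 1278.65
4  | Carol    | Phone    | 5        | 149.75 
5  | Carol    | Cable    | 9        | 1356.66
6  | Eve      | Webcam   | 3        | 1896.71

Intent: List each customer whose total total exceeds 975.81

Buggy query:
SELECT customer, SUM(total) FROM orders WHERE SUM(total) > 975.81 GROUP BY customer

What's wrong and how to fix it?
Bug: SUM(total) is an aggregate, but WHERE filters rows before aggregation

Fix: Use HAVING (which filters groups after aggregation) instead of WHERE

Corrected query:
SELECT customer, SUM(total) FROM orders GROUP BY customer HAVING SUM(total) > 975.81

Result:
customer | SUM(total)
---------+-----------
Carol    | 2950.09   
Eve      | 2631.15   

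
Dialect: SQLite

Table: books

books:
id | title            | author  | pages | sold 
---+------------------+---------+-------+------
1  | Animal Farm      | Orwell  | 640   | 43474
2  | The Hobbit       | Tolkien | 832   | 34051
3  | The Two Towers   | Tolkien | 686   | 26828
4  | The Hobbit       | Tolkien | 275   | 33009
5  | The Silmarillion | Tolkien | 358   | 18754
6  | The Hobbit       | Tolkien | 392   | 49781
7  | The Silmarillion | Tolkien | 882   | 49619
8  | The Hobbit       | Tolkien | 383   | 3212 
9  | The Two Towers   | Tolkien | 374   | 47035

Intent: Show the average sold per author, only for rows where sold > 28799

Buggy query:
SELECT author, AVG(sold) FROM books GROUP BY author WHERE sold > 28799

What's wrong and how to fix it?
Bug: WHERE cannot follow GROUP BY

Fix: Move the WHERE clause before GROUP BY

Corrected query:
SELECT author, AVG(sold) FROM books WHERE sold > 28799 GROUP BY author

Result:
author  | AVG(sold)
--------+----------
Orwell  | 43474    
Tolkien | 42699    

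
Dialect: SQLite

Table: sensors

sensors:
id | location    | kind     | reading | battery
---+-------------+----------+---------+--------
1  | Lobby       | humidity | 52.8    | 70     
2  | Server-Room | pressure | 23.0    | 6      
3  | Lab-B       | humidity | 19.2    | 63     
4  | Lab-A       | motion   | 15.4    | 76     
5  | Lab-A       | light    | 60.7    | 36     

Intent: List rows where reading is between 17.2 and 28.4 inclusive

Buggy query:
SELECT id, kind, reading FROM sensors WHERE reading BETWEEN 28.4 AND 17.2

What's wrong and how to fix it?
Bug: BETWEEN expects the lower bound first; with 28.4 AND 17.2 the range is empty

Fix: Swap the bounds so the smaller value comes first

Corrected query:
SELECT id, kind, reading FROM sensors WHERE reading BETWEEN 17.2 AND 28.4

Result:
id | kind     | reading
---+----------+--------
2  | pressure | 23     
3  | humidity | 19.2   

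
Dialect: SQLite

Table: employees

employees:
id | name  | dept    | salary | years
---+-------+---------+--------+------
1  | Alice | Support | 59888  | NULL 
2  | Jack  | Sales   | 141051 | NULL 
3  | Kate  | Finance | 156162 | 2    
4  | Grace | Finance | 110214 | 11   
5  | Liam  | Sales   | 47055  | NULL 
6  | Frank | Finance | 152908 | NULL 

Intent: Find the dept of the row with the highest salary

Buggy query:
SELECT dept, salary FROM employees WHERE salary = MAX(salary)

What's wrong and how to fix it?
Bug: WHERE is evaluated per row; an aggregate over the whole table isn't defined there

Fix: Use a subquery: WHERE salary = (SELECT MAX(salary) FROM employees)

Corrected query:
SELECT dept, salary FROM employees WHERE salary = (SELECT MAX(salary) FROM employees)

Result:
dept    | salary
--------+-------
Finance | 156162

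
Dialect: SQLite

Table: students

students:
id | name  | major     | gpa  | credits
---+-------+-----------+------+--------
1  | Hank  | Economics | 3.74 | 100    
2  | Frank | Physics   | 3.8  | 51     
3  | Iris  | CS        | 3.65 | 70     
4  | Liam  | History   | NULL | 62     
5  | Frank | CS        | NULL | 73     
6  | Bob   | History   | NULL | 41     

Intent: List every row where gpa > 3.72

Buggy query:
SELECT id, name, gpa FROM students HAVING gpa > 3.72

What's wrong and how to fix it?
Bug: This is a non-aggregate query (no GROUP BY, no aggregates), so in SQLite the HAVING clause is invalid here; a row-level condition belongs in WHERE

Fix: Replace HAVING with WHERE since the condition applies to individual rows

Corrected query:
SELECT id, name, gpa FROM students WHERE gpa > 3.72

Result:
id | name  | gpa 
---+-------+-----
1  | Hank  | 3.74
2  | Frank | 3.8 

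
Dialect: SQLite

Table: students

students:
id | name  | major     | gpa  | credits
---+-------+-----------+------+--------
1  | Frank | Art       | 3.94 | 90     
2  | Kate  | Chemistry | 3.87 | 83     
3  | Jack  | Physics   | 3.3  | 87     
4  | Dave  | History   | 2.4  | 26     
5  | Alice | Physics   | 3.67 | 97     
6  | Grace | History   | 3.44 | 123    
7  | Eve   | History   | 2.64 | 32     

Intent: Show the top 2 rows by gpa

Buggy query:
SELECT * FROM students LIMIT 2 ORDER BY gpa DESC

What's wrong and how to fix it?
Bug: LIMIT must come after ORDER BY

Fix: Sort with ORDER BY, then apply LIMIT

Corrected query:
SELECT * FROM students ORDER BY gpa DESC LIMIT 2

Result:
id | name  | major     | gpa  | credits
---+-------+-----------+------+--------
1  | Frank | Art       | 3.94 | 90     
2  | Kate  | Chemistry | 3.87 | 83     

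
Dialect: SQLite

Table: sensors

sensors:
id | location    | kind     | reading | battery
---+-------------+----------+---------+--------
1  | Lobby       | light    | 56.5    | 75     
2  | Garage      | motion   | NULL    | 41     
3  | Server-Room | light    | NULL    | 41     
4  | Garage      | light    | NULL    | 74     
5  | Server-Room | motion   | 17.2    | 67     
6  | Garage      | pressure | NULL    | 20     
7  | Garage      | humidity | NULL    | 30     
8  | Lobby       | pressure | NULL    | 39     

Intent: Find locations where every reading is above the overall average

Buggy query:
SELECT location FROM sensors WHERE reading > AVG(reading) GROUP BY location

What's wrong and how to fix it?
Bug: AVG() is an aggregate; it can't sit directly in WHERE

Fix: Use a subquery for AVG and a HAVING MIN(...) filter so the condition holds for every row in the group

Corrected query:
SELECT location FROM sensors GROUP BY location HAVING MIN(reading) > (SELECT AVG(reading) FROM sensors)

Result:
location
--------
Lobby   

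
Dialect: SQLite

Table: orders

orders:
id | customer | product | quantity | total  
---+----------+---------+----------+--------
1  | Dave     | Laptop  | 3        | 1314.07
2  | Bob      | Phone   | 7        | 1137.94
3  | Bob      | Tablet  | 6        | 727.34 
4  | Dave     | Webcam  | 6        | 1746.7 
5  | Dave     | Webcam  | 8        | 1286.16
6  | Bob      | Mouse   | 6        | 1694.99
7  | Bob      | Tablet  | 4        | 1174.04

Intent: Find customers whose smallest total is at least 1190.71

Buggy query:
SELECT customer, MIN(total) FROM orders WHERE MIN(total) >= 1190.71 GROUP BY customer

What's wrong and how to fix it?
Bug: Aggregates like MIN are computed per group after WHERE runs

Fix: Use HAVING for the per-group MIN condition

Corrected query:
SELECT customer, MIN(total) FROM orders GROUP BY customer HAVING MIN(total) >= 1190.71

Result:
customer | MIN(total)
---------+-----------
Dave     | 1286.16   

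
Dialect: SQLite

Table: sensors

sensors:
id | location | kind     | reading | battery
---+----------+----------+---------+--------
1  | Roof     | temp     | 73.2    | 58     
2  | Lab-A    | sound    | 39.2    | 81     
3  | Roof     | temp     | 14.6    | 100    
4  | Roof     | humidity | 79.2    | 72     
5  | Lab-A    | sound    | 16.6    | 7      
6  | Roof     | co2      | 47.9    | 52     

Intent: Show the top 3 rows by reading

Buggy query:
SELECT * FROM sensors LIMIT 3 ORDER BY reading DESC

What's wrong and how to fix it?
Bug: LIMIT must come after ORDER BY

Fix: Swap the clauses: ORDER BY first, then LIMIT

Corrected query:
SELECT * FROM sensors ORDER BY reading DESC LIMIT 3

Result:
id | location | kind     | reading | battery
---+----------+----------+---------+--------
4  | Roof     | humidity | 79.2    | 72     
1  | Roof     | temp     | 73.2    | 58     
6  | Roof     | co2      | 47.9    | 52     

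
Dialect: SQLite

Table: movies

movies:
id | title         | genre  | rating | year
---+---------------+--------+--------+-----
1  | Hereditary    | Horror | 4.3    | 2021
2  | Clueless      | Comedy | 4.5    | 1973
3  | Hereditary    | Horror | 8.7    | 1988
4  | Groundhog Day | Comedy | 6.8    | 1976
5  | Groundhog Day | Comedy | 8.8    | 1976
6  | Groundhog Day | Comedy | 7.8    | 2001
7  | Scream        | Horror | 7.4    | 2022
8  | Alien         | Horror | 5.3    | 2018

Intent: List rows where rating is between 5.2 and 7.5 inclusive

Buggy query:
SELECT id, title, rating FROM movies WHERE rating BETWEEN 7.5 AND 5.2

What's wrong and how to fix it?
Bug: The bounds are reversed; BETWEEN a AND b requires a <= b to match anything

Fix: Write BETWEEN 5.2 AND 7.5

Corrected query:
SELECT id, title, rating FROM movies WHERE rating BETWEEN 5.2 AND 7.5

Result:
id | title         | rating
---+---------------+-------
4  | Groundhog Day | 6.8   
7  | Scream        | 7.4   
8  | Alien         | 5.3   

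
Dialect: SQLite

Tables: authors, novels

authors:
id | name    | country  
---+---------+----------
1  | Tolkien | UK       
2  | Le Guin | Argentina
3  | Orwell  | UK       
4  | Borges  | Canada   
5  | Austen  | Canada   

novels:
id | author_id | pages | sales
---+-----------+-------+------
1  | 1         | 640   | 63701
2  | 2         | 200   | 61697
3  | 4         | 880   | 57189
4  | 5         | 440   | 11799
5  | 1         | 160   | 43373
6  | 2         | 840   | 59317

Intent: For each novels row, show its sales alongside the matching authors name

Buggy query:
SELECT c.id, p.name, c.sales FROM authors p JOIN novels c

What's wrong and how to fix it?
Bug: Missing join condition: each novels row is matched to all authors rows instead of just its own

Fix: Specify the join condition linking the foreign key to the parent id

Corrected query:
SELECT c.id, p.name, c.sales FROM authors p JOIN novels c ON c.author_id = p.id

Result:
id | name    | sales
---+---------+------
1  | Tolkien | 63701
2  | Le Guin | 61697
3  | Borges  | 57189
4  | Austen  | 11799
5  | Tolkien | 43373
6  | Le Guin | 59317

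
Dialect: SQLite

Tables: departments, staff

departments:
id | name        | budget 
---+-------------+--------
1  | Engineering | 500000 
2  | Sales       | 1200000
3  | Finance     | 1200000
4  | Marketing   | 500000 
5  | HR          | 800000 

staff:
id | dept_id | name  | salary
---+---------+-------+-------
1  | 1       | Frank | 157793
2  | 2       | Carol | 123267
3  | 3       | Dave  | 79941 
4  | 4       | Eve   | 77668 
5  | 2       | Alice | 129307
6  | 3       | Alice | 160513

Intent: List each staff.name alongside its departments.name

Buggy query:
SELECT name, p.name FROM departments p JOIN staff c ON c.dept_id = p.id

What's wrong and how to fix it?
Bug: 'name' exists in both joined tables, so the database can't tell which one is meant

Fix: Prefix ambiguous columns with the table alias

Corrected query:
SELECT c.name, p.name FROM departments p JOIN staff c ON c.dept_id = p.id

Result:
name  | name       
------+------------
Frank | Engineering
Carol | Sales      
Dave  | Finance    
Eve   | Marketing  
Alice | Sales      
Alice | Finance    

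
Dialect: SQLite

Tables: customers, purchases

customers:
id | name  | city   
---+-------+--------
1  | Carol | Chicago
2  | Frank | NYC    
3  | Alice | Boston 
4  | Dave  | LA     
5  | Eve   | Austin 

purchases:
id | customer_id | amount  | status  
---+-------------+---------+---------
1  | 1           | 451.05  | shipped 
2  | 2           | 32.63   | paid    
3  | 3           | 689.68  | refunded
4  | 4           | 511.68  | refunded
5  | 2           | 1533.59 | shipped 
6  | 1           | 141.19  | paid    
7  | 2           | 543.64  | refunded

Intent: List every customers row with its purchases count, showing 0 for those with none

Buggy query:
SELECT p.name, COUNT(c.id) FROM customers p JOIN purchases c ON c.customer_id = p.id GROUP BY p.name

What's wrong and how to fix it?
Bug: An inner join excludes parents with zero children

Fix: Switch to LEFT JOIN to retain unmatched parent rows

Corrected query:
SELECT p.name, COUNT(c.id) FROM customers p LEFT JOIN purchases c ON c.customer_id = p.id GROUP BY p.name

Result:
name  | COUNT(c.id)
------+------------
Alice | 1          
Carol | 2          
Dave  | 1          
Eve   | 0          
Frank | 3          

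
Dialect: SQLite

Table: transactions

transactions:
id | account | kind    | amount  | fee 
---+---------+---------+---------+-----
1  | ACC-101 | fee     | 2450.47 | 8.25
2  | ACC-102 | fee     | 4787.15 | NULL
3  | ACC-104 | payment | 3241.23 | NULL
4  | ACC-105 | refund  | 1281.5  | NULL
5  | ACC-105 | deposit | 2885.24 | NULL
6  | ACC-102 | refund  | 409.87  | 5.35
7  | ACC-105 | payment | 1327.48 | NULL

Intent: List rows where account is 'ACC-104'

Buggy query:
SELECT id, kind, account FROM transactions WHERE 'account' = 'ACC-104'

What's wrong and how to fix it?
Bug: Single quotes denote string literals in SQL; the column name is being compared as a constant string

Fix: Remove the quotes around the column name (or use double quotes for an identifier)

Corrected query:
SELECT id, kind, account FROM transactions WHERE account = 'ACC-104'

Result:
id | kind    | account
---+---------+--------
3  | payment | ACC-104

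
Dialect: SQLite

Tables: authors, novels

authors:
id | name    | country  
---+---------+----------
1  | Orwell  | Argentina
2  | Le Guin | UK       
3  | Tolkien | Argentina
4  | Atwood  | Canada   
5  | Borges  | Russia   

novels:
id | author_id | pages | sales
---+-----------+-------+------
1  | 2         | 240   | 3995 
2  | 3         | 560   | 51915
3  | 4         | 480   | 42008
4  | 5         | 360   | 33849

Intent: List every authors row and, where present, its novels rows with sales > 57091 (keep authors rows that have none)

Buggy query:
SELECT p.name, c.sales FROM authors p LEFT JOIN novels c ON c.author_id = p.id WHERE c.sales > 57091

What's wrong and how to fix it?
Bug: A WHERE condition on the right-hand table after LEFT JOIN drops unmatched parents

Fix: Move the right-table condition into the ON clause so unmatched parents are kept

Corrected query:
SELECT p.name, c.sales FROM authors p LEFT JOIN novels c ON c.author_id = p.id AND c.sales > 57091

Result:
name    | sales
--------+------
Orwell  | NULL 
Le Guin | NULL 
Tolkien | NULL 
Atwood  | NULL 
Borges  | NULL 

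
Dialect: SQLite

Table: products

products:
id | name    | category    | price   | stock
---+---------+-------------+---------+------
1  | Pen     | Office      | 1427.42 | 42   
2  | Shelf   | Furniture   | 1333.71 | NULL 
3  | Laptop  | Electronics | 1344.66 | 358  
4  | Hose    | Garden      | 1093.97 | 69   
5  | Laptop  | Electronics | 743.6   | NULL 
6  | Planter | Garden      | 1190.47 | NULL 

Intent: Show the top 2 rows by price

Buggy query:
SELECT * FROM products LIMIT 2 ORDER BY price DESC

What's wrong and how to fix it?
Bug: LIMIT must come after ORDER BY

Fix: Swap the clauses: ORDER BY first, then LIMIT

Corrected query:
SELECT * FROM products ORDER BY price DESC LIMIT 2

Result:
id | name   | category    | price   | stock
---+--------+-------------+---------+------
1  | Pen    | Office      | 1427.42 | 42   
3  | Laptop | Electronics | 1344.66 | 358  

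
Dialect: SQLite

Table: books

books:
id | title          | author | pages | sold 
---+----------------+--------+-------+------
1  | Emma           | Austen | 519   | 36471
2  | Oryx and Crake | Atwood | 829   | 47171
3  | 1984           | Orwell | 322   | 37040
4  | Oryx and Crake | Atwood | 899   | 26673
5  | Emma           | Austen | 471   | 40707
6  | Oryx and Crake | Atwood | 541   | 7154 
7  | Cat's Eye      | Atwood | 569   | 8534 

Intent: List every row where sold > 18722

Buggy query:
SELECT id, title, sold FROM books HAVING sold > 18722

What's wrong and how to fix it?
Bug: HAVING filters the output of aggregation, but this query has no GROUP BY and no aggregate functions, so SQLite rejects it (HAVING clause on a non-aggregate query); the condition here is per row

Fix: Replace HAVING with WHERE since the condition applies to individual rows

Corrected query:
SELECT id, title, sold FROM books WHERE sold > 18722

Result:
id | title          | sold 
---+----------------+------
1  | Emma           | 36471
2  | Oryx and Crake | 47171
3  | 1984           | 37040
4  | Oryx and Crake | 26673
5  | Emma           | 40707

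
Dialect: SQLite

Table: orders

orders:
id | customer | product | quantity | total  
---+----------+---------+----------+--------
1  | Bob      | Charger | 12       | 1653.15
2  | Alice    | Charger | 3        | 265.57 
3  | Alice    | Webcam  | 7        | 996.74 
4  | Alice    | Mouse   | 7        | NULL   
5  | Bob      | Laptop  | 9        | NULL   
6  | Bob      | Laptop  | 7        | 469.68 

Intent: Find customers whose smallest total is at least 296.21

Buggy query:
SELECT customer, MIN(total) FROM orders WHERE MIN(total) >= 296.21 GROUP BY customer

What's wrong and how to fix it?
Bug: MIN() in WHERE is a misuse of aggregate

Fix: Replace WHERE with HAVING after the GROUP BY

Corrected query:
SELECT customer, MIN(total) FROM orders GROUP BY customer HAVING MIN(total) >= 296.21

Result:
customer | MIN(total)
---------+-----------
Bob      | 469.68    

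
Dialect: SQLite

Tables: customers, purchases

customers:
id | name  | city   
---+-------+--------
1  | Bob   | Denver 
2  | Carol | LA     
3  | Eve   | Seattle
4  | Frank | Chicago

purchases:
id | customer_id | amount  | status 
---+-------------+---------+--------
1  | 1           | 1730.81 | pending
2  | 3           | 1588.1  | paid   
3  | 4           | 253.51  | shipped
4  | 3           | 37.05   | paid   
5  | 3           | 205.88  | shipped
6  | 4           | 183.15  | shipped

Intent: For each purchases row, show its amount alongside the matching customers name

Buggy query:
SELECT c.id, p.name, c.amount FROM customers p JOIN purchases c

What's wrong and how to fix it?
Bug: Missing join condition: each purchases row is matched to all customers rows instead of just its own

Fix: Add ON c.customer_id = p.id to the JOIN

Corrected query:
SELECT c.id, p.name, c.amount FROM customers p JOIN purchases c ON c.customer_id = p.id

Result:
id | name  | amount 
---+-------+--------
1  | Bob   | 1730.81
2  | Eve   | 1588.1 
3  | Frank | 253.51 
4  | Eve   | 37.05  
5  | Eve   | 205.88 
6  | Frank | 183.15 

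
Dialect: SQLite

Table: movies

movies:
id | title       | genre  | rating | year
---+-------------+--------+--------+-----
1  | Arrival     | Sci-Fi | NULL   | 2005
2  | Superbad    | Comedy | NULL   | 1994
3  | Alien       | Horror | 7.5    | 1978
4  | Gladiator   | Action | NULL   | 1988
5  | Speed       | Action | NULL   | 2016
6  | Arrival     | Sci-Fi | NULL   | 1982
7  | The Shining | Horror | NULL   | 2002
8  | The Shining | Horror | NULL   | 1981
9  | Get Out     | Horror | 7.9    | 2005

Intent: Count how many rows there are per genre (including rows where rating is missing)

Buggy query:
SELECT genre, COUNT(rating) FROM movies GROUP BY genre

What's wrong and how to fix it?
Bug: COUNT(rating) skips NULLs, so groups with missing rating are undercounted

Fix: Replace COUNT(rating) with COUNT(*)

Corrected query:
SELECT genre, COUNT(*) FROM movies GROUP BY genre

Result:
genre  | COUNT(*)
-------+---------
Action | 2       
Comedy | 1       
Horror | 4       
Sci-Fi | 2       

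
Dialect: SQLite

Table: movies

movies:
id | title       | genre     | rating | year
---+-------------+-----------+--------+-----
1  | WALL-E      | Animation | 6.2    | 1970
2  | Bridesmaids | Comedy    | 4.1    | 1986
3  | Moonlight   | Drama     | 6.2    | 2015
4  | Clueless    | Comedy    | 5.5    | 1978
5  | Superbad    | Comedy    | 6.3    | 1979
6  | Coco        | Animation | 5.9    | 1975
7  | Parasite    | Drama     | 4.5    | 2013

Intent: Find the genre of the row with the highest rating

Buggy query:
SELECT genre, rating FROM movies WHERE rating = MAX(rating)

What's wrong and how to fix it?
Bug: WHERE is evaluated per row; an aggregate over the whole table isn't defined there

Fix: Wrap MAX in a scalar subquery so WHERE compares against a single value

Corrected query:
SELECT genre, rating FROM movies WHERE rating = (SELECT MAX(rating) FROM movies)

Result:
genre  | rating
-------+-------
Comedy | 6.3   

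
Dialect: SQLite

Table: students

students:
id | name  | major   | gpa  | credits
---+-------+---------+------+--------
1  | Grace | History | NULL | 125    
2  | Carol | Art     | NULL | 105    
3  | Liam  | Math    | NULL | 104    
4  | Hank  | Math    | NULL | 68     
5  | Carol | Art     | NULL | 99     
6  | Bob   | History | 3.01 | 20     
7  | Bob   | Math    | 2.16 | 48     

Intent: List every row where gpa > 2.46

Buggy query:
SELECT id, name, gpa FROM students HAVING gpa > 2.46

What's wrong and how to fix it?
Bug: HAVING filters the output of aggregation, but this query has no GROUP BY and no aggregate functions, so SQLite rejects it (HAVING clause on a non-aggregate query); the condition here is per row

Fix: Use WHERE for row-level filtering

Corrected query:
SELECT id, name, gpa FROM students WHERE gpa > 2.46

Result:
id | name | gpa 
---+------+-----
6  | Bob  | 3.01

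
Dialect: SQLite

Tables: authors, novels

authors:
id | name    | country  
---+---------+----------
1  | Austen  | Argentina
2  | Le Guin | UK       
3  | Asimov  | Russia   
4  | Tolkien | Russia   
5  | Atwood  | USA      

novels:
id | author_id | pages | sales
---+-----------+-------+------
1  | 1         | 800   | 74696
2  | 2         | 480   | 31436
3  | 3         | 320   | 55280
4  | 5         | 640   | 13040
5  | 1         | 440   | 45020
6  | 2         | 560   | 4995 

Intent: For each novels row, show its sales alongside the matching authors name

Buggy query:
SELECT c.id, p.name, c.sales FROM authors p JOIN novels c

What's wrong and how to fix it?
Bug: JOIN with no ON clause produces a cartesian product; every novels row pairs with every authors row

Fix: Specify the join condition linking the foreign key to the parent id

Corrected query:
SELECT c.id, p.name, c.sales FROM authors p JOIN novels c ON c.author_id = p.id

Result:
id | name    | sales
---+---------+------
1  | Austen  | 74696
2  | Le Guin | 31436
3  | Asimov  | 55280
4  | Atwood  | 13040
5  | Austen  | 45020
6  | Le Guin | 4995 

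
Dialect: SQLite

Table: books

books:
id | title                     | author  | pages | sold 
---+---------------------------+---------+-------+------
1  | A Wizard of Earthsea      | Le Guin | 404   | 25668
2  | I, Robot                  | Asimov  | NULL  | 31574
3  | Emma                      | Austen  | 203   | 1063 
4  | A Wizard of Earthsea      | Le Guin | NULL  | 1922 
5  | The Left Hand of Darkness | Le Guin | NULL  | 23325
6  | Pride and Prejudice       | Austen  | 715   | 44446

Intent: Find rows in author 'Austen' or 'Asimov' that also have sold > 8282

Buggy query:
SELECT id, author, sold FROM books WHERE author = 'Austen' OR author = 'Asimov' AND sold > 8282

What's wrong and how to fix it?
Bug: Without parentheses, AND is evaluated before OR, so the sold filter only applies to the 'Asimov' branch

Fix: Add parentheses around the OR so the AND applies to both alternatives

Corrected query:
SELECT id, author, sold FROM books WHERE (author = 'Austen' OR author = 'Asimov') AND sold > 8282

Result:
id | author | sold 
---+--------+------
2  | Asimov | 31574
6  | Austen | 44446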